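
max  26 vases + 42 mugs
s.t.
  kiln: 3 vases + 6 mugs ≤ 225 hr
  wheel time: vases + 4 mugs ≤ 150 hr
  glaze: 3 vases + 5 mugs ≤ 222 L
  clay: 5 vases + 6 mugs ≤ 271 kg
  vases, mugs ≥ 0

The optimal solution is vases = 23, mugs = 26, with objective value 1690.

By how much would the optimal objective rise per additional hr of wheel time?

0

At the optimum: kiln uses 225 of 225 (binding); wheel time uses 127 of 150 (slack = 23); glaze uses 199 of 222 (slack = 23); clay uses 271 of 271 (binding).
Since wheel time, glaze are not tight, their duals are 0.
Dual feasibility on the basic columns requires 3·y_kiln + 5·y_clay = 26, 6·y_kiln + 6·y_clay = 42.
Solving: y_kiln = 4.5, y_clay = 2.5.
Shadow price of wheel time = 0.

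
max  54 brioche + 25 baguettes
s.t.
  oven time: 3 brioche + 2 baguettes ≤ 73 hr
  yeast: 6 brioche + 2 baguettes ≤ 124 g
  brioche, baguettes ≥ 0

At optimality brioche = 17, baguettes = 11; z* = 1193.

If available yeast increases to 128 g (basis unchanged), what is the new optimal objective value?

1215

Both oven time and yeast are binding at x*.
From A_Bᵀ y = c: 3·y_oven time + 6·y_yeast = 54; 2·y_oven time + 2·y_yeast = 25.
Solving: y_oven time = 7, y_yeast = 5.5.
Δz = y_yeast·Δb = 5.5 × (4) = 22, so new z* = 1193 + 22 = 1215.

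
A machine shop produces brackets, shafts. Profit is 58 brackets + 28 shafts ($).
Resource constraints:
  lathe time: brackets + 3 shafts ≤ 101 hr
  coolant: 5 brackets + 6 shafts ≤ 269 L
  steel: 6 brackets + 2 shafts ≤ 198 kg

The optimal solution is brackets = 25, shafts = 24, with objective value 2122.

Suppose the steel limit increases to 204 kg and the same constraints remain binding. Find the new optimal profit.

2170

Binding: coolant and steel. Non-binding: lathe time (4 unused).
By complementary slackness, y = 0 for the non-binding constraint.
Dual feasibility on the basic columns requires 5·y_coolant + 6·y_steel = 58, 6·y_coolant + 2·y_steel = 28.
→ y_coolant = 2 and y_steel = 8.
Δz = y_steel·Δb = 8 × (6) = 48, so new z* = 2122 + 48 = 2170.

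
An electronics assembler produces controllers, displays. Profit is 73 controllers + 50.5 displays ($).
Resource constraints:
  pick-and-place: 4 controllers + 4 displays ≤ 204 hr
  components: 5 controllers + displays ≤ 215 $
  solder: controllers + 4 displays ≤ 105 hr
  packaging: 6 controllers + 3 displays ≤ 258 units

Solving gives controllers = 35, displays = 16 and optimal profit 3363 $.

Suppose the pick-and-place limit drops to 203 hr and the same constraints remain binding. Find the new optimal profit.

At the optimum: pick-and-place uses 204 of 204 (binding); components uses 191 of 215 (slack = 24); solder uses 99 of 105 (slack = 6); packaging uses 258 of 258 (binding).
Slack constraints have shadow price 0 (complementary slackness).
From A_Bᵀ y = c: 4·y_pick-and-place + 6·y_packaging = 73; 4·y_pick-and-place + 3·y_packaging = 50.5.
This yields shadow prices y_pick-and-place = 7, y_packaging = 7.5.
Δz = y_pick-and-place·Δb = 7 × (-1) = -7, so new z* = 3363 − 7 = 3356.

3356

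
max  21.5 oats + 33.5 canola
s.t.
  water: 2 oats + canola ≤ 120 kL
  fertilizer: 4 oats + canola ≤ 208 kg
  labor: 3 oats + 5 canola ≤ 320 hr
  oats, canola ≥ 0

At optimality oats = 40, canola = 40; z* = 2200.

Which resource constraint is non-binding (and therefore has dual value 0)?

water: 120/120 (binding)
fertilizer: 200/208 (slack 8)
labor: 320/320 (binding)
By complementary slackness, a constraint with positive slack has shadow price 0 → fertilizer.

fertilizer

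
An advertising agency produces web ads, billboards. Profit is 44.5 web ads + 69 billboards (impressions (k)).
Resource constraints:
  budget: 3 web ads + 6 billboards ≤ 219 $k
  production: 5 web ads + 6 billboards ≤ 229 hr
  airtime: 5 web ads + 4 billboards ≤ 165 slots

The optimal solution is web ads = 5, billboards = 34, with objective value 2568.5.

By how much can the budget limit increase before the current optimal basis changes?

10

Binding constraints: budget, production. The basis is B = [[3,6],[5,6]] with det -12.
Per unit increase in budget, x* moves by d = (-0.5, 0.4167).
The basis stays optimal until web ads reaches 0; allowable increase = 10 $k.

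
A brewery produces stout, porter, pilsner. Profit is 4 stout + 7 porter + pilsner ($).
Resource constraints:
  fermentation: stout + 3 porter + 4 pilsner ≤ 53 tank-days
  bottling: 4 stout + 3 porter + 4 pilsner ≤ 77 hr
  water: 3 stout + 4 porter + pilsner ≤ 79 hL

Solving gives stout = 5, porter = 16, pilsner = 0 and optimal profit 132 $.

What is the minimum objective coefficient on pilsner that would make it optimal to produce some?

5

At the optimum: fermentation uses 53 of 53 (binding); bottling uses 68 of 77 (slack = 9); water uses 79 of 79 (binding).
Slack constraints have shadow price 0 (complementary slackness).
From A_Bᵀ y = c: 1·y_fermentation + 3·y_water = 4; 3·y_fermentation + 4·y_water = 7.
Solving: y_fermentation = 1, y_water = 1.
pilsner enters the basis when its profit ≥ yᵀa₃ = 1·4 + 1·1 = 5.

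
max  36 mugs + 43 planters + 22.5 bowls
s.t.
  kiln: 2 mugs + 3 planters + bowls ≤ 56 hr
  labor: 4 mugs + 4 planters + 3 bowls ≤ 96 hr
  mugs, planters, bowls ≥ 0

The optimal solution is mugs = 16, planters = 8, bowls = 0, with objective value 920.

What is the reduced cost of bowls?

Both kiln and labor are binding at x*.
From A_Bᵀ y = c: 2·y_kiln + 4·y_labor = 36; 3·y_kiln + 4·y_labor = 43.
This yields shadow prices y_kiln = 7, y_labor = 5.5.
Reduced cost of bowls: c₃ − yᵀa₃ = 22.5 − (7·1 + 5.5·3) = 22.5 − 23.5 = -1.

-1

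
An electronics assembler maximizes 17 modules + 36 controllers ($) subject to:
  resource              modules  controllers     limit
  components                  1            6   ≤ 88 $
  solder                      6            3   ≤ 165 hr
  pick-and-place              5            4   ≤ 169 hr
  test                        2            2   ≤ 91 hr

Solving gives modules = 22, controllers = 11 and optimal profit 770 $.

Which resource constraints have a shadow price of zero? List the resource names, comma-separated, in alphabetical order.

components: 88/88 (binding)
solder: 165/165 (binding)
pick-and-place: 154/169 (slack 15)
test: 66/91 (slack 25)
By complementary slackness, a constraint with positive slack has shadow price 0 → pick-and-place, test.

pick-and-place, test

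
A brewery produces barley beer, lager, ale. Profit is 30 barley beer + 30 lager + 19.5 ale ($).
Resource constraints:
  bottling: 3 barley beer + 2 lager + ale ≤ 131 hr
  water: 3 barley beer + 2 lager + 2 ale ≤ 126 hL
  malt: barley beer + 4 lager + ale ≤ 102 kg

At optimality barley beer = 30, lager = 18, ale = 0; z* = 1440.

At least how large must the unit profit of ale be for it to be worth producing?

Check each constraint at x*: bottling 126/131 (slack 5); water 126/126 (tight); malt 102/102 (tight).
Slack constraints have shadow price 0 (complementary slackness).
From A_Bᵀ y = c: 3·y_water + 1·y_malt = 30; 2·y_water + 4·y_malt = 30.
→ y_water = 9 and y_malt = 3.
ale enters the basis when its profit ≥ yᵀa₃ = 9·2 + 3·1 = 21.

21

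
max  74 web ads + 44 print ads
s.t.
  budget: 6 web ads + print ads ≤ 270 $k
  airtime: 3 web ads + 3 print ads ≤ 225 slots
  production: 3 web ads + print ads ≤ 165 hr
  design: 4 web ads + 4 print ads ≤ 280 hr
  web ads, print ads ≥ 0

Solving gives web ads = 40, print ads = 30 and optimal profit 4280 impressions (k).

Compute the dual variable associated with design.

At the optimum: budget uses 270 of 270 (binding); airtime uses 210 of 225 (slack = 15); production uses 150 of 165 (slack = 15); design uses 280 of 280 (binding).
Since airtime, production are not tight, their duals are 0.
Dual feasibility on the basic columns requires 6·y_budget + 4·y_design = 74, 1·y_budget + 4·y_design = 44.
Solving: y_budget = 6, y_design = 9.5.
Shadow price of design = 9.5.

9.5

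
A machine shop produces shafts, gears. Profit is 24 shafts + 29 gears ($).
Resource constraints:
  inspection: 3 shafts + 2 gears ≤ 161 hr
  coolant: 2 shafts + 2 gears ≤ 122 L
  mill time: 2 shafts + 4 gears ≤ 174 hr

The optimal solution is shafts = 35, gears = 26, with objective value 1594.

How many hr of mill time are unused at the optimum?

mill time used = 2·35 + 4·26 = 174; slack = 174 − 174 = 0.

0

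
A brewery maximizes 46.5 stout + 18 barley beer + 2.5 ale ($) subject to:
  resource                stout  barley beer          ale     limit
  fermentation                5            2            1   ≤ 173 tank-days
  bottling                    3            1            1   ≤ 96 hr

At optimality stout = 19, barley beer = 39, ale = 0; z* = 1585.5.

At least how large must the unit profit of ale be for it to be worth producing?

10.5

Check each constraint at x*: fermentation 173/173 (tight); bottling 96/96 (tight).
The binding rows give the dual system: 5·y_fermentation + 3·y_bottling = 46.5 and 2·y_fermentation + 1·y_bottling = 18.
This yields shadow prices y_fermentation = 7.5, y_bottling = 3.
ale enters the basis when its profit ≥ yᵀa₃ = 7.5·1 + 3·1 = 10.5.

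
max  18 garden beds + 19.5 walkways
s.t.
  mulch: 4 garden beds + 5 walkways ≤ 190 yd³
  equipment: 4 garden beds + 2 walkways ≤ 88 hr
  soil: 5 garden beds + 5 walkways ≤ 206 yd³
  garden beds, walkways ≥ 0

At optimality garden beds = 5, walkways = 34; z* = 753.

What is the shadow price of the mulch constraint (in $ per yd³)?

3.5

Check each constraint at x*: mulch 190/190 (tight); equipment 88/88 (tight); soil 195/206 (slack 11).
Slack constraints have shadow price 0 (complementary slackness).
From A_Bᵀ y = c: 4·y_mulch + 4·y_equipment = 18; 5·y_mulch + 2·y_equipment = 19.5.
This yields shadow prices y_mulch = 3.5, y_equipment = 1.
Shadow price of mulch = 3.5.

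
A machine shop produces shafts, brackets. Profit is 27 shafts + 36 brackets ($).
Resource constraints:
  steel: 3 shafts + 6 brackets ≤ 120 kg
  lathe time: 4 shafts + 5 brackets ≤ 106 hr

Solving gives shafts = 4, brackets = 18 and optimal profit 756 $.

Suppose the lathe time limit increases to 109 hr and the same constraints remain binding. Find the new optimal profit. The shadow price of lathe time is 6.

Δb = 3, so new z* = 756 + (6)·(3) = 756 + 18 = 774.

774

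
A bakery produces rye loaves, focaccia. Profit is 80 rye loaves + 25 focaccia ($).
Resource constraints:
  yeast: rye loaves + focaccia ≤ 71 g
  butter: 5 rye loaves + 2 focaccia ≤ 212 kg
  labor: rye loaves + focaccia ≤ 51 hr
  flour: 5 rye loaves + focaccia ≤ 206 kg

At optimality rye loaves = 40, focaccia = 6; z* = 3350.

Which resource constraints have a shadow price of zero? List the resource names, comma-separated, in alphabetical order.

yeast: 46/71 (slack 25)
butter: 212/212 (binding)
labor: 46/51 (slack 5)
flour: 206/206 (binding)
By complementary slackness, a constraint with positive slack has shadow price 0 → labor, yeast.

labor, yeast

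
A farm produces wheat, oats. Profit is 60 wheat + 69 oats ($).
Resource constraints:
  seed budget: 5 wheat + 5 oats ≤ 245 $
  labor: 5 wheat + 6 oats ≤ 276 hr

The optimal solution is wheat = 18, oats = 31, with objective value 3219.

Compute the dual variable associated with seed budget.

3

Check each constraint at x*: seed budget 245/245 (tight); labor 276/276 (tight).
The binding rows give the dual system: 5·y_seed budget + 5·y_labor = 60 and 5·y_seed budget + 6·y_labor = 69.
→ y_seed budget = 3 and y_labor = 9.
Shadow price of seed budget = 3.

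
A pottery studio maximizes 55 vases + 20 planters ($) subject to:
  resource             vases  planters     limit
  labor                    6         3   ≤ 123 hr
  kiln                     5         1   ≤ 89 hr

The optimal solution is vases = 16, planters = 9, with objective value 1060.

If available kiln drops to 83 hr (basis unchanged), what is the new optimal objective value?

1030

Check each constraint at x*: labor 123/123 (tight); kiln 89/89 (tight).
The binding rows give the dual system: 6·y_labor + 5·y_kiln = 55 and 3·y_labor + 1·y_kiln = 20.
This yields shadow prices y_labor = 5, y_kiln = 5.
Δz = y_kiln·Δb = 5 × (-6) = -30, so new z* = 1060 − 30 = 1030.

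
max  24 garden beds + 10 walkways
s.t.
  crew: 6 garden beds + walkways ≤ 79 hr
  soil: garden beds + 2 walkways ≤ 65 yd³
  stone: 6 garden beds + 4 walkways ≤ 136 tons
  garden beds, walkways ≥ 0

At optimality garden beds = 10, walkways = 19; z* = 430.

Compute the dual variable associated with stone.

2

Check each constraint at x*: crew 79/79 (tight); soil 48/65 (slack 17); stone 136/136 (tight).
Slack constraints have shadow price 0 (complementary slackness).
Dual feasibility on the basic columns requires 6·y_crew + 6·y_stone = 24, 1·y_crew + 4·y_stone = 10.
This yields shadow prices y_crew = 2, y_stone = 2.
Shadow price of stone = 2.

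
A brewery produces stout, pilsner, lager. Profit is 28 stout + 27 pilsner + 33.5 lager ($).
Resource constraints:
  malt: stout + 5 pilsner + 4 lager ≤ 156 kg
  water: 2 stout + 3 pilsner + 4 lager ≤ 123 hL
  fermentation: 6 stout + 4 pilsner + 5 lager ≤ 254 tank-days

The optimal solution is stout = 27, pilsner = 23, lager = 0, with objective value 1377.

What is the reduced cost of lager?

-1.5

At the optimum: malt uses 142 of 156 (slack = 14); water uses 123 of 123 (binding); fermentation uses 254 of 254 (binding).
Since malt is not tight, its dual is 0.
From A_Bᵀ y = c: 2·y_water + 6·y_fermentation = 28; 3·y_water + 4·y_fermentation = 27.
Solving: y_water = 5, y_fermentation = 3.
Reduced cost of lager: c₃ − yᵀa₃ = 33.5 − (5·4 + 3·5) = 33.5 − 35 = -1.5.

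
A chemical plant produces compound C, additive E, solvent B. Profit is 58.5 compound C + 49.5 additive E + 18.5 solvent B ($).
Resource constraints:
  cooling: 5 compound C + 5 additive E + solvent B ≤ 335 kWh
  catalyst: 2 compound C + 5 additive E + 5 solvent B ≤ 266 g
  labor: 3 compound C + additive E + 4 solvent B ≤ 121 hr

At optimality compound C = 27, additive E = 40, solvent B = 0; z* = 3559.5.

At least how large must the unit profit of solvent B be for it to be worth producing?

27

Check each constraint at x*: cooling 335/335 (tight); catalyst 254/266 (slack 12); labor 121/121 (tight).
Slack constraints have shadow price 0 (complementary slackness).
From A_Bᵀ y = c: 5·y_cooling + 3·y_labor = 58.5; 5·y_cooling + 1·y_labor = 49.5.
Solving: y_cooling = 9, y_labor = 4.5.
solvent B enters the basis when its profit ≥ yᵀa₃ = 9·1 + 4.5·4 = 27.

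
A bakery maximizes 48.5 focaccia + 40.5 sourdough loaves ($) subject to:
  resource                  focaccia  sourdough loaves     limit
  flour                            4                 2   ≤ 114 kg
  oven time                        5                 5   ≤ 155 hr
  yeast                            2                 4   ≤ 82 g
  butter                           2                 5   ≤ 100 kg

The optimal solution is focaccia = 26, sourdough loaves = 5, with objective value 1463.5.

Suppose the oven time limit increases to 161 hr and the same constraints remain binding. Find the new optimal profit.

1502.5

At the optimum: flour uses 114 of 114 (binding); oven time uses 155 of 155 (binding); yeast uses 72 of 82 (slack = 10); butter uses 77 of 100 (slack = 23).
By complementary slackness, y = 0 for the non-binding constraints.
Dual feasibility on the basic columns requires 4·y_flour + 5·y_oven time = 48.5, 2·y_flour + 5·y_oven time = 40.5.
→ y_flour = 4 and y_oven time = 6.5.
Δz = y_oven time·Δb = 6.5 × (6) = 39, so new z* = 1463.5 + 39 = 1502.5.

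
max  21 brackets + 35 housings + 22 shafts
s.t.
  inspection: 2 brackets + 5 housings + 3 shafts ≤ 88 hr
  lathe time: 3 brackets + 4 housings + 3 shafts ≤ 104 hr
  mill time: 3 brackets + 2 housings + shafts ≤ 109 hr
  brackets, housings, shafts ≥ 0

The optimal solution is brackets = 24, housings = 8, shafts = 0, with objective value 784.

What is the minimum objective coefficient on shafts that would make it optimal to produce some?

24

At the optimum: inspection uses 88 of 88 (binding); lathe time uses 104 of 104 (binding); mill time uses 88 of 109 (slack = 21).
Slack constraints have shadow price 0 (complementary slackness).
The binding rows give the dual system: 2·y_inspection + 3·y_lathe time = 21 and 5·y_inspection + 4·y_lathe time = 35.
→ y_inspection = 3 and y_lathe time = 5.
shafts enters the basis when its profit ≥ yᵀa₃ = 3·3 + 5·3 = 24.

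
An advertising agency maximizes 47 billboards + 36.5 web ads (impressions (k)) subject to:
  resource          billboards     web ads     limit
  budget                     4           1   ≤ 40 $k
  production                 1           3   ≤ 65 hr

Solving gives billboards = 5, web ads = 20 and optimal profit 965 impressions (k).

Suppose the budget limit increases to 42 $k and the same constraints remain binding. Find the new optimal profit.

At the optimum: budget uses 40 of 40 (binding); production uses 65 of 65 (binding).
The binding rows give the dual system: 4·y_budget + 1·y_production = 47 and 1·y_budget + 3·y_production = 36.5.
→ y_budget = 9.5 and y_production = 9.
Δz = y_budget·Δb = 9.5 × (2) = 19, so new z* = 965 + 19 = 984.

984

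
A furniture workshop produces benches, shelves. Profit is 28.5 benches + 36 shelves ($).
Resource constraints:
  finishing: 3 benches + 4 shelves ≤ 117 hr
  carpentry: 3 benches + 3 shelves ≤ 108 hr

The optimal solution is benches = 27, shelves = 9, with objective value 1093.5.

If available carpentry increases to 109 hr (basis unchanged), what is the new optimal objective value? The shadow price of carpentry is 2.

Δb = 1, so new z* = 1093.5 + (2)·(1) = 1093.5 + 2 = 1095.5.

1095.5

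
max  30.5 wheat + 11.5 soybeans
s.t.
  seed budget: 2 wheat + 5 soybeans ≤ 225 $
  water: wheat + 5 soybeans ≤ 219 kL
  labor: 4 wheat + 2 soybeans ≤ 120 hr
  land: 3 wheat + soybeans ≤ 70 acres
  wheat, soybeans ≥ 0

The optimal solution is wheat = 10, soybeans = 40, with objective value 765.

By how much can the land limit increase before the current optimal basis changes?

20

Binding constraints: labor, land. The basis is B = [[4,2],[3,1]] with det -2.
Per unit increase in land, x* moves by d = (1, -2).
The basis stays optimal until soybeans reaches 0; allowable increase = 20 acres.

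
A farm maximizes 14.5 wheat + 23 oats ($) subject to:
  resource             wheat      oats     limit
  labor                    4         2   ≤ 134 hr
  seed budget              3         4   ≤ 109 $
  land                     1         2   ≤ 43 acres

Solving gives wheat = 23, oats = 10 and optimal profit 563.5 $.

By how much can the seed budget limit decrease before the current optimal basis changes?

Binding constraints: seed budget, land. The basis is B = [[3,4],[1,2]] with det 2.
Per unit decrease in seed budget, x* moves by d = (-1, 0.5).
The basis stays optimal until wheat reaches 0; allowable decrease = 23 $.

23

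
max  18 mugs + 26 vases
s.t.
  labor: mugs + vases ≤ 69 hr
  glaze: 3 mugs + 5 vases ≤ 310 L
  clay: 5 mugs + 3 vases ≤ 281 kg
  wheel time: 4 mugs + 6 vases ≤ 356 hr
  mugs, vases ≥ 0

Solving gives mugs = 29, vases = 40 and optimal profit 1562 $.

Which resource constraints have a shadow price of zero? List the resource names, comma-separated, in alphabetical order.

clay, glaze

labor: 69/69 (binding)
glaze: 287/310 (slack 23)
clay: 265/281 (slack 16)
wheel time: 356/356 (binding)
By complementary slackness, a constraint with positive slack has shadow price 0 → clay, glaze.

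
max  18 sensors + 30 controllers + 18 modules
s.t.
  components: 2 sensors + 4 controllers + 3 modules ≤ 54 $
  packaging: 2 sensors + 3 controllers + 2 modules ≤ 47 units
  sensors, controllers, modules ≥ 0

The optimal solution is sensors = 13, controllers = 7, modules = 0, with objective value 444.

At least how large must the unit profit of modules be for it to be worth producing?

Both components and packaging are binding at x*.
Dual feasibility on the basic columns requires 2·y_components + 2·y_packaging = 18, 4·y_components + 3·y_packaging = 30.
→ y_components = 3 and y_packaging = 6.
modules enters the basis when its profit ≥ yᵀa₃ = 3·3 + 6·2 = 21.

21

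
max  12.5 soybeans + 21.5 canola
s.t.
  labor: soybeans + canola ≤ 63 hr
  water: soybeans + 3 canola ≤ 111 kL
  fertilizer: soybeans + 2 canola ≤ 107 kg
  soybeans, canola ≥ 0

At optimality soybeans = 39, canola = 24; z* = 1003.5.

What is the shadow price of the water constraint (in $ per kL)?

Check each constraint at x*: labor 63/63 (tight); water 111/111 (tight); fertilizer 87/107 (slack 20).
By complementary slackness, y = 0 for the non-binding constraint.
From A_Bᵀ y = c: 1·y_labor + 1·y_water = 12.5; 1·y_labor + 3·y_water = 21.5.
This yields shadow prices y_labor = 8, y_water = 4.5.
Shadow price of water = 4.5.

4.5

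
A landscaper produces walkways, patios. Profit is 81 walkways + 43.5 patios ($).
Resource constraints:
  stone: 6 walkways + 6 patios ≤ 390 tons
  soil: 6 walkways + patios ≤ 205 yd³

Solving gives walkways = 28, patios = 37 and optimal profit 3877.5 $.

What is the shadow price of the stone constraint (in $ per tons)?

6

Check each constraint at x*: stone 390/390 (tight); soil 205/205 (tight).
Dual feasibility on the basic columns requires 6·y_stone + 6·y_soil = 81, 6·y_stone + 1·y_soil = 43.5.
→ y_stone = 6 and y_soil = 7.5.
Shadow price of stone = 6.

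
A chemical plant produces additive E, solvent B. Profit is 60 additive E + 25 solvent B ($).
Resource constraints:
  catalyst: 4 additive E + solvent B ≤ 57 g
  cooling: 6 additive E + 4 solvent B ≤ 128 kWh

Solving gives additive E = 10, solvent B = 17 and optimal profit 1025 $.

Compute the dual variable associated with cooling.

At the optimum: catalyst uses 57 of 57 (binding); cooling uses 128 of 128 (binding).
The binding rows give the dual system: 4·y_catalyst + 6·y_cooling = 60 and 1·y_catalyst + 4·y_cooling = 25.
→ y_catalyst = 9 and y_cooling = 4.
Shadow price of cooling = 4.

4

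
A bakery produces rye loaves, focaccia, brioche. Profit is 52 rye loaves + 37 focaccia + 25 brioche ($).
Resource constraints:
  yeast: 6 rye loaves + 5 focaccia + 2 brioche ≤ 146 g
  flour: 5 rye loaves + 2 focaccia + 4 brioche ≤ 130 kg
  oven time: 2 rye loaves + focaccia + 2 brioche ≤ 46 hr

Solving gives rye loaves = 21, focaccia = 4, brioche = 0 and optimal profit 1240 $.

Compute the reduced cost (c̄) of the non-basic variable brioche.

At the optimum: yeast uses 146 of 146 (binding); flour uses 113 of 130 (slack = 17); oven time uses 46 of 46 (binding).
Slack constraints have shadow price 0 (complementary slackness).
The binding rows give the dual system: 6·y_yeast + 2·y_oven time = 52 and 5·y_yeast + 1·y_oven time = 37.
This yields shadow prices y_yeast = 5.5, y_oven time = 9.5.
Reduced cost of brioche: c₃ − yᵀa₃ = 25 − (5.5·2 + 9.5·2) = 25 − 30 = -5.

-5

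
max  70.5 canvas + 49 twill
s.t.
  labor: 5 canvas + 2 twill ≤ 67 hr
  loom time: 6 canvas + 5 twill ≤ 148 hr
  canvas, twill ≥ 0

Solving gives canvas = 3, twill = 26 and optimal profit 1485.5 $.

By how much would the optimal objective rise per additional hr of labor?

Check each constraint at x*: labor 67/67 (tight); loom time 148/148 (tight).
The binding rows give the dual system: 5·y_labor + 6·y_loom time = 70.5 and 2·y_labor + 5·y_loom time = 49.
This yields shadow prices y_labor = 4.5, y_loom time = 8.
Shadow price of labor = 4.5.

4.5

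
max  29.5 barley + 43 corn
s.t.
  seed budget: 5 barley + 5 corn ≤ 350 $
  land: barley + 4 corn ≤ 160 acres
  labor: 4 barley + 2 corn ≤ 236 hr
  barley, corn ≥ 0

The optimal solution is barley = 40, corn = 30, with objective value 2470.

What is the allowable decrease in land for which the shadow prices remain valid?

24

Binding constraints: seed budget, land. The basis is B = [[5,5],[1,4]] with det 15.
Per unit decrease in land, x* moves by d = (0.3333, -0.3333).
The basis stays optimal until labor becomes binding; allowable decrease = 24 acres.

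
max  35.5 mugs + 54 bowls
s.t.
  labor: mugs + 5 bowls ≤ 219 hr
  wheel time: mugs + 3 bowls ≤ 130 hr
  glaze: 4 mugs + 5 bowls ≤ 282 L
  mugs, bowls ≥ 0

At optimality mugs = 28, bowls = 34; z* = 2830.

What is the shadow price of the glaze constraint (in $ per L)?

At the optimum: labor uses 198 of 219 (slack = 21); wheel time uses 130 of 130 (binding); glaze uses 282 of 282 (binding).
Since labor is not tight, its dual is 0.
From A_Bᵀ y = c: 1·y_wheel time + 4·y_glaze = 35.5; 3·y_wheel time + 5·y_glaze = 54.
→ y_wheel time = 5.5 and y_glaze = 7.5.
Shadow price of glaze = 7.5.

7.5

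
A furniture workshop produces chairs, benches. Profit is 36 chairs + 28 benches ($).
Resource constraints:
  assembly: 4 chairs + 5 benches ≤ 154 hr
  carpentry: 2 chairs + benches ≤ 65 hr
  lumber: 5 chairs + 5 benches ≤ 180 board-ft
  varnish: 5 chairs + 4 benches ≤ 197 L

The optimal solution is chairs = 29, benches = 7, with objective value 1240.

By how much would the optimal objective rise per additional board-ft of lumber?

Check each constraint at x*: assembly 151/154 (slack 3); carpentry 65/65 (tight); lumber 180/180 (tight); varnish 173/197 (slack 24).
By complementary slackness, y = 0 for the non-binding constraints.
The binding rows give the dual system: 2·y_carpentry + 5·y_lumber = 36 and 1·y_carpentry + 5·y_lumber = 28.
→ y_carpentry = 8 and y_lumber = 4.
Shadow price of lumber = 4.

4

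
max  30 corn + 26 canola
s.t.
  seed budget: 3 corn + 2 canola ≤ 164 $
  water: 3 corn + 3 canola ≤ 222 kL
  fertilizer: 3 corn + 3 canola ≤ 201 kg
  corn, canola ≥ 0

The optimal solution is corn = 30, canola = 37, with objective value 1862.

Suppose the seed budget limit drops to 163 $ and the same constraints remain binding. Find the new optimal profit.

1858

Check each constraint at x*: seed budget 164/164 (tight); water 201/222 (slack 21); fertilizer 201/201 (tight).
By complementary slackness, y = 0 for the non-binding constraint.
The binding rows give the dual system: 3·y_seed budget + 3·y_fertilizer = 30 and 2·y_seed budget + 3·y_fertilizer = 26.
Solving: y_seed budget = 4, y_fertilizer = 6.
Δz = y_seed budget·Δb = 4 × (-1) = -4, so new z* = 1862 − 4 = 1858.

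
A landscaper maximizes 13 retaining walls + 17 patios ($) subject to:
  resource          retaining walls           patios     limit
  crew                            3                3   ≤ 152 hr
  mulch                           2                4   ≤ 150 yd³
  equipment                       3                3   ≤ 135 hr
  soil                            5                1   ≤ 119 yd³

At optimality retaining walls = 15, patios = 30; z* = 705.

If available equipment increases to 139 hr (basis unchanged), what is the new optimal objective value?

717

At the optimum: crew uses 135 of 152 (slack = 17); mulch uses 150 of 150 (binding); equipment uses 135 of 135 (binding); soil uses 105 of 119 (slack = 14).
Slack constraints have shadow price 0 (complementary slackness).
The binding rows give the dual system: 2·y_mulch + 3·y_equipment = 13 and 4·y_mulch + 3·y_equipment = 17.
→ y_mulch = 2 and y_equipment = 3.
Δz = y_equipment·Δb = 3 × (4) = 12, so new z* = 705 + 12 = 717.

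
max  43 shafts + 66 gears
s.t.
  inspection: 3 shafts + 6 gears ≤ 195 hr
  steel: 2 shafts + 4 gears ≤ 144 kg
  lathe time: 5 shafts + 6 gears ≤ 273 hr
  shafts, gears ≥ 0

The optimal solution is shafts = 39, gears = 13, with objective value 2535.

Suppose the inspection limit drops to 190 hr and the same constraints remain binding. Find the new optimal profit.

Binding: inspection and lathe time. Non-binding: steel (14 unused).
Slack constraints have shadow price 0 (complementary slackness).
Dual feasibility on the basic columns requires 3·y_inspection + 5·y_lathe time = 43, 6·y_inspection + 6·y_lathe time = 66.
→ y_inspection = 6 and y_lathe time = 5.
Δz = y_inspection·Δb = 6 × (-5) = -30, so new z* = 2535 − 30 = 2505.

2505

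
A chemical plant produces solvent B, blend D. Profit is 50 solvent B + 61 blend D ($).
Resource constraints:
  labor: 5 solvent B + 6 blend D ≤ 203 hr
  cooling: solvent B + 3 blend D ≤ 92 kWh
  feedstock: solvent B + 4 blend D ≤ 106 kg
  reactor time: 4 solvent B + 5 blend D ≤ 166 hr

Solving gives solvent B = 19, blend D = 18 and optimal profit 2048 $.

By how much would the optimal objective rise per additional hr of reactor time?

5

At the optimum: labor uses 203 of 203 (binding); cooling uses 73 of 92 (slack = 19); feedstock uses 91 of 106 (slack = 15); reactor time uses 166 of 166 (binding).
By complementary slackness, y = 0 for the non-binding constraints.
The binding rows give the dual system: 5·y_labor + 4·y_reactor time = 50 and 6·y_labor + 5·y_reactor time = 61.
Solving: y_labor = 6, y_reactor time = 5.
Shadow price of reactor time = 5.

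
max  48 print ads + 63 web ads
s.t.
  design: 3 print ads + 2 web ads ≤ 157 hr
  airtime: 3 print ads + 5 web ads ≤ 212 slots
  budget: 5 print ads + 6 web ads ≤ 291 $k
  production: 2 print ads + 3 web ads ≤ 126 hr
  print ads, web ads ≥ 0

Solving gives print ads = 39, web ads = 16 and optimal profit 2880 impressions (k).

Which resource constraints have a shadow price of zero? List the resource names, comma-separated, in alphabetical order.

airtime, design

design: 149/157 (slack 8)
airtime: 197/212 (slack 15)
budget: 291/291 (binding)
production: 126/126 (binding)
By complementary slackness, a constraint with positive slack has shadow price 0 → airtime, design.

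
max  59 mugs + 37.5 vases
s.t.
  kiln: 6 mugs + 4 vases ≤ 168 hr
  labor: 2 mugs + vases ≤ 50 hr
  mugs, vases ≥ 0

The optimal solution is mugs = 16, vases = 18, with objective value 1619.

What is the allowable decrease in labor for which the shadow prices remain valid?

Binding constraints: kiln, labor. The basis is B = [[6,4],[2,1]] with det -2.
Per unit decrease in labor, x* moves by d = (-2, 3).
The basis stays optimal until mugs reaches 0; allowable decrease = 8 hr.

8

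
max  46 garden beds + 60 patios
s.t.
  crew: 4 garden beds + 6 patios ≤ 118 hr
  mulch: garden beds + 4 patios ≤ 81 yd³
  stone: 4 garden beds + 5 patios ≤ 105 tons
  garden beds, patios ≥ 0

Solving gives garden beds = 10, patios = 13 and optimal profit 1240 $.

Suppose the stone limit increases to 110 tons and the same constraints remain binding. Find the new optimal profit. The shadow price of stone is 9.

1285

Δb = 5, so new z* = 1240 + (9)·(5) = 1240 + 45 = 1285.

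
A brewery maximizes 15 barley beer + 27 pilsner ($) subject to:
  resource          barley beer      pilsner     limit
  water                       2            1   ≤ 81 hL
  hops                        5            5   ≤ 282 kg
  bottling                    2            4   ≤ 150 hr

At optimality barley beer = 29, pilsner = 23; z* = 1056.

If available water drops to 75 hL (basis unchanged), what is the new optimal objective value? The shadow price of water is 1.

1050

Δb = -6, so new z* = 1056 + (1)·(-6) = 1056 − 6 = 1050.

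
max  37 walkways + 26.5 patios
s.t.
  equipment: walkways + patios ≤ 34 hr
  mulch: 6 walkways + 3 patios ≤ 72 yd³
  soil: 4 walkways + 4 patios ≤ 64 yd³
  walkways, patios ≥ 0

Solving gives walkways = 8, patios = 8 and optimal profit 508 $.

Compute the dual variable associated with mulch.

Binding: mulch and soil. Non-binding: equipment (18 unused).
By complementary slackness, y = 0 for the non-binding constraint.
From A_Bᵀ y = c: 6·y_mulch + 4·y_soil = 37; 3·y_mulch + 4·y_soil = 26.5.
Solving: y_mulch = 3.5, y_soil = 4.
Shadow price of mulch = 3.5.

3.5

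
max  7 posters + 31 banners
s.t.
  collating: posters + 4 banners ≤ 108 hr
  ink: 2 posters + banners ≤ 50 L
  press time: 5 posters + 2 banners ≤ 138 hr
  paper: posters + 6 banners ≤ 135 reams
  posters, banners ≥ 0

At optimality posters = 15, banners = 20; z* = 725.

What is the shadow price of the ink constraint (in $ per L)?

Check each constraint at x*: collating 95/108 (slack 13); ink 50/50 (tight); press time 115/138 (slack 23); paper 135/135 (tight).
Slack constraints have shadow price 0 (complementary slackness).
Dual feasibility on the basic columns requires 2·y_ink + 1·y_paper = 7, 1·y_ink + 6·y_paper = 31.
Solving: y_ink = 1, y_paper = 5.
Shadow price of ink = 1.

1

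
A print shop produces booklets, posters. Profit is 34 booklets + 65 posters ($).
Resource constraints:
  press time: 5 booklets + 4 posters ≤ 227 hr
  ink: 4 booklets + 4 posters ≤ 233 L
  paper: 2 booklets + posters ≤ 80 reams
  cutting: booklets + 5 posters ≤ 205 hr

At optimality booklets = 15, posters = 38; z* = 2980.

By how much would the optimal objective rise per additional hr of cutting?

Check each constraint at x*: press time 227/227 (tight); ink 212/233 (slack 21); paper 68/80 (slack 12); cutting 205/205 (tight).
Slack constraints have shadow price 0 (complementary slackness).
The binding rows give the dual system: 5·y_press time + 1·y_cutting = 34 and 4·y_press time + 5·y_cutting = 65.
→ y_press time = 5 and y_cutting = 9.
Shadow price of cutting = 9.

9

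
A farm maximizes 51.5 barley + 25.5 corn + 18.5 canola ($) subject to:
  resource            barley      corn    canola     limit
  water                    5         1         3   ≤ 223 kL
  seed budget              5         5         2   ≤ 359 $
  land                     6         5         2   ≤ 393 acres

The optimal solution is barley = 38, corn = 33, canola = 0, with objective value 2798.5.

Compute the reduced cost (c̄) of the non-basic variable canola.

-6

Binding: water and land. Non-binding: seed budget (4 unused).
Since seed budget is not tight, its dual is 0.
Dual feasibility on the basic columns requires 5·y_water + 6·y_land = 51.5, 1·y_water + 5·y_land = 25.5.
This yields shadow prices y_water = 5.5, y_land = 4.
Reduced cost of canola: c₃ − yᵀa₃ = 18.5 − (5.5·3 + 4·2) = 18.5 − 24.5 = -6.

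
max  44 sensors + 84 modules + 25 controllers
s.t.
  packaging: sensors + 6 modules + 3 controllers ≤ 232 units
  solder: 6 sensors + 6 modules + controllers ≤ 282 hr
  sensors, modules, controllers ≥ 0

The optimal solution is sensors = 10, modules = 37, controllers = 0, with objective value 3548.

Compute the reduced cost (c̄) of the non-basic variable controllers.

At the optimum: packaging uses 232 of 232 (binding); solder uses 282 of 282 (binding).
Dual feasibility on the basic columns requires 1·y_packaging + 6·y_solder = 44, 6·y_packaging + 6·y_solder = 84.
Solving: y_packaging = 8, y_solder = 6.
Reduced cost of controllers: c₃ − yᵀa₃ = 25 − (8·3 + 6·1) = 25 − 30 = -5.

-5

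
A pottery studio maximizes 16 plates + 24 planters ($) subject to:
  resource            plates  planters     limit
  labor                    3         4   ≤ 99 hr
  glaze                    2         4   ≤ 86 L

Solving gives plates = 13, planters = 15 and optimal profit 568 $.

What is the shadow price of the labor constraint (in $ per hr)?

4

Check each constraint at x*: labor 99/99 (tight); glaze 86/86 (tight).
The binding rows give the dual system: 3·y_labor + 2·y_glaze = 16 and 4·y_labor + 4·y_glaze = 24.
This yields shadow prices y_labor = 4, y_glaze = 2.
Shadow price of labor = 4.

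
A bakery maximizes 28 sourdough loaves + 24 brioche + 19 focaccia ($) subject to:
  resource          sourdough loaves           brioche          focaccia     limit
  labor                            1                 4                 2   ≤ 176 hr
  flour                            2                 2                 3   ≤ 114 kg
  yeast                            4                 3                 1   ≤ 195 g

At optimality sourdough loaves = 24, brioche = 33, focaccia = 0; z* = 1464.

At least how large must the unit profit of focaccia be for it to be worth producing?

22

At the optimum: labor uses 156 of 176 (slack = 20); flour uses 114 of 114 (binding); yeast uses 195 of 195 (binding).
Slack constraints have shadow price 0 (complementary slackness).
Dual feasibility on the basic columns requires 2·y_flour + 4·y_yeast = 28, 2·y_flour + 3·y_yeast = 24.
→ y_flour = 6 and y_yeast = 4.
focaccia enters the basis when its profit ≥ yᵀa₃ = 6·3 + 4·1 = 22.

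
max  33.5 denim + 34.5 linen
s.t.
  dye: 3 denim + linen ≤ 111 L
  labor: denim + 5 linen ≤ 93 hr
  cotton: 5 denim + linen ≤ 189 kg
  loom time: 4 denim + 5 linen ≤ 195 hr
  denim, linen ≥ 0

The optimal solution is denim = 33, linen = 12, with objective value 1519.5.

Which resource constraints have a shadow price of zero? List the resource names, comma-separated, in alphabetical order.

cotton, loom time

dye: 111/111 (binding)
labor: 93/93 (binding)
cotton: 177/189 (slack 12)
loom time: 192/195 (slack 3)
By complementary slackness, a constraint with positive slack has shadow price 0 → cotton, loom time.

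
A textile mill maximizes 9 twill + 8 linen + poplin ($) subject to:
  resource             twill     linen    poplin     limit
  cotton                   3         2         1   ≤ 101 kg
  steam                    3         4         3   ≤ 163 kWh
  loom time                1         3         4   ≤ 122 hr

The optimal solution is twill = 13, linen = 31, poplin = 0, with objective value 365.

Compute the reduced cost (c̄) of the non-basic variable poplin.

Binding: cotton and steam. Non-binding: loom time (16 unused).
Since loom time is not tight, its dual is 0.
From A_Bᵀ y = c: 3·y_cotton + 3·y_steam = 9; 2·y_cotton + 4·y_steam = 8.
→ y_cotton = 2 and y_steam = 1.
Reduced cost of poplin: c₃ − yᵀa₃ = 1 − (2·1 + 1·3) = 1 − 5 = -4.

-4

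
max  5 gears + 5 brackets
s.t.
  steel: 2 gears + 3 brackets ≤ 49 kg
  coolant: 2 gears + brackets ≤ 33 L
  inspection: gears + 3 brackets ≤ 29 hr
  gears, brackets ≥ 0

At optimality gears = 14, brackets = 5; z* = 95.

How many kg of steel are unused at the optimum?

steel used = 2·14 + 3·5 = 43; slack = 49 − 43 = 6.

6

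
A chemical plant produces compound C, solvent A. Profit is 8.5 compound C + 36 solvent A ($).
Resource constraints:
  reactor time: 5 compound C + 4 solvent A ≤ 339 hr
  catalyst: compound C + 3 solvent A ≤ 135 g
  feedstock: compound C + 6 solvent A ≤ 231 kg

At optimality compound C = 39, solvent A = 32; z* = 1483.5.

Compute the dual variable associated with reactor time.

0

Binding: catalyst and feedstock. Non-binding: reactor time (16 unused).
Slack constraints have shadow price 0 (complementary slackness).
Dual feasibility on the basic columns requires 1·y_catalyst + 1·y_feedstock = 8.5, 3·y_catalyst + 6·y_feedstock = 36.
This yields shadow prices y_catalyst = 5, y_feedstock = 3.5.
Shadow price of reactor time = 0.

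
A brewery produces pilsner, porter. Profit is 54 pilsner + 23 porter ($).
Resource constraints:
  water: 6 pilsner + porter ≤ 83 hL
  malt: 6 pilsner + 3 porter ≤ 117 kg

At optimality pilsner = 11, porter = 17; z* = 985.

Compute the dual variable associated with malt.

Both water and malt are binding at x*.
From A_Bᵀ y = c: 6·y_water + 6·y_malt = 54; 1·y_water + 3·y_malt = 23.
→ y_water = 2 and y_malt = 7.
Shadow price of malt = 7.

7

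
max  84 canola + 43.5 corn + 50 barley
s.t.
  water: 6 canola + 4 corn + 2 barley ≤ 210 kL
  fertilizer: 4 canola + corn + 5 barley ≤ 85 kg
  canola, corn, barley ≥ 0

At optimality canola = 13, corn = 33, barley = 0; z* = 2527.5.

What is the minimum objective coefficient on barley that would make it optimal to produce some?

55.5

Both water and fertilizer are binding at x*.
Dual feasibility on the basic columns requires 6·y_water + 4·y_fertilizer = 84, 4·y_water + 1·y_fertilizer = 43.5.
Solving: y_water = 9, y_fertilizer = 7.5.
barley enters the basis when its profit ≥ yᵀa₃ = 9·2 + 7.5·5 = 55.5.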